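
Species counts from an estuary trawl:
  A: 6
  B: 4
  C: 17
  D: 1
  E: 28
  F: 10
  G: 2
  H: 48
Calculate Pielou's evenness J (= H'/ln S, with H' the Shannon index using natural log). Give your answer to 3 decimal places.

0.760

Total N = 6+4+17+1+28+10+2+48 = 116, so the proportions are 0.05172, 0.03448, 0.14655, 0.00862, 0.24138, 0.08621, 0.01724, 0.41379 (working shown to 5 dp, full precision carried).
H' = −Σ pᵢ ln pᵢ = −((-0.15320) + (-0.11611) + (-0.28143) + (-0.04098) + (-0.34309) + (-0.21129) + (-0.07001) + (-0.36513)) = 1.58125.
With S = 8 species, ln S = 2.07944, so J = 1.58125/2.07944 = 0.76042, i.e. 0.760 to 3 decimal places.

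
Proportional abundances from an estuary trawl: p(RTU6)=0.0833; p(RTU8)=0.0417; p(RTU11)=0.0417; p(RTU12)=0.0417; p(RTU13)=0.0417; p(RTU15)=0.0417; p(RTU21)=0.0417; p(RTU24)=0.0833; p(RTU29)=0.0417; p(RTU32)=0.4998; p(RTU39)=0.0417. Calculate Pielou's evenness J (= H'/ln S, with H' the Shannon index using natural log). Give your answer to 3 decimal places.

0.759

H' = −Σ pᵢ ln pᵢ = −((-0.20703) + (-0.13249) + (-0.13249) + (-0.13249) + (-0.13249) + (-0.13249) + (-0.13249) + (-0.20703) + (-0.13249) + (-0.34663) + (-0.13249)) = 1.82062 (working shown to 5 dp, full precision carried).
With S = 11 species, ln S = 2.39790, so J = 1.82062/2.39790 = 0.75926, i.e. 0.759 to 3 decimal places.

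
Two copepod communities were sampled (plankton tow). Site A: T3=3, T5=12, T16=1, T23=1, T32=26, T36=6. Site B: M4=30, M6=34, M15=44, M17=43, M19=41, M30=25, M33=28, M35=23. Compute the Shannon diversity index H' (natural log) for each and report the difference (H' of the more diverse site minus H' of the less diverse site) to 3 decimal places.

0.785

Site A: N=49, proportions 0.06122, 0.2449, 0.02041, 0.02041, 0.53061, 0.12245, giving H' = 1.26782 (working shown to 5 dp, full precision carried).
Site B: N=268, proportions 0.11194, 0.12687, 0.16418, 0.16045, 0.15299, 0.09328, 0.10448, 0.08582, giving H' = 2.05250.
Difference = |1.26782 − 2.05250| = 0.78468, i.e. 0.785 to 3 decimal places.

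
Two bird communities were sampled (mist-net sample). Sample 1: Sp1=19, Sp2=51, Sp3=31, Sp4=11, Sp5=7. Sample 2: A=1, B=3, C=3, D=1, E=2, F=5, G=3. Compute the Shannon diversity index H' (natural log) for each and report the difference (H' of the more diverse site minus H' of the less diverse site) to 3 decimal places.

0.424

Sample 1: N=119, proportions 0.159664, 0.428571, 0.260504, 0.092437, 0.058824, giving H' = 1.393247 (working shown to 6 dp, full precision carried).
Sample 2: N=18, proportions 0.055556, 0.166667, 0.166667, 0.055556, 0.111111, 0.277778, 0.166667, giving H' = 1.816983.
Difference = |1.393247 − 1.816983| = 0.423736, i.e. 0.424 to 3 decimal places.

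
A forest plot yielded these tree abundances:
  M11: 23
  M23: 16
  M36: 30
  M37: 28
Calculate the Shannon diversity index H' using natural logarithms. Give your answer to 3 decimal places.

Total N = 23+16+30+28 = 97, so the proportions are 0.23711, 0.16495, 0.30928, 0.28866 (working shown to 5 dp, full precision carried).
Each pᵢ ln pᵢ term: 0.23711×(-1.43922)=-0.34126, 0.16495×(-1.80212)=-0.29726, 0.30928×(-1.17351)=-0.36294, 0.28866×(-1.24251)=-0.35866.
Sum = -1.36012, so H' = 1.360.

1.360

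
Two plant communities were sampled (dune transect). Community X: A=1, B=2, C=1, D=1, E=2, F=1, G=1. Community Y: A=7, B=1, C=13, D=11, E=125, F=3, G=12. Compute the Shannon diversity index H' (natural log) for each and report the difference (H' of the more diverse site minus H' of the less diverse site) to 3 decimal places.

0.870

Community X: N=9, proportions 0.11111, 0.22222, 0.11111, 0.11111, 0.22222, 0.11111, 0.11111, giving H' = 1.88916 (working shown to 5 dp, full precision carried).
Community Y: N=172, proportions 0.0407, 0.00581, 0.07558, 0.06395, 0.72674, 0.01744, 0.06977, giving H' = 1.01961.
Difference = |1.88916 − 1.01961| = 0.86955, i.e. 0.870 to 3 decimal places.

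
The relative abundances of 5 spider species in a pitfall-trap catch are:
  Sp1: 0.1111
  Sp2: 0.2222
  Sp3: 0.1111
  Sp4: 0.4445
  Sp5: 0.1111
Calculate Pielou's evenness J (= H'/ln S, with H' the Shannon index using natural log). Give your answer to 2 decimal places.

0.89

H' = −Σ pᵢ ln pᵢ = −((-0.2441) + (-0.3342) + (-0.2441) + (-0.3604) + (-0.2441)) = 1.4270 (working shown to 4 dp, full precision carried).
With S = 5 species, ln S = 1.6094, so J = 1.4270/1.6094 = 0.8866, i.e. 0.89 to 2 decimal places.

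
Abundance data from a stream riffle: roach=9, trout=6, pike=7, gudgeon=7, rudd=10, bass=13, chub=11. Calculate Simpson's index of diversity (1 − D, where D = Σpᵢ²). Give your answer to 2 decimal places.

0.85

Total N = 9+6+7+7+10+13+11 = 63, so the proportions are 0.1429, 0.0952, 0.1111, 0.1111, 0.1587, 0.2063, 0.1746 (working shown to 4 dp, full precision carried).
D = 0.1429² + 0.0952² + 0.1111² + 0.1111² + 0.1587² + 0.2063² + 0.1746² = 0.0204 + 0.0091 + 0.0123 + 0.0123 + 0.0252 + 0.0426 + 0.0305 = 0.1524.
So 1 − D = 0.8476, i.e. 0.85 to 2 decimal places.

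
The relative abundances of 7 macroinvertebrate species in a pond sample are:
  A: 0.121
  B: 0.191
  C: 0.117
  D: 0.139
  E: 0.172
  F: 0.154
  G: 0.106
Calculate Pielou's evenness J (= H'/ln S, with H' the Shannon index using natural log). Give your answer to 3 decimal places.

H' = −Σ pᵢ ln pᵢ = −((-0.25555) + (-0.31620) + (-0.25103) + (-0.27429) + (-0.30276) + (-0.28810) + (-0.23790)) = 1.92583 (working shown to 5 dp, full precision carried).
With S = 7 species, ln S = 1.94591, so J = 1.92583/1.94591 = 0.98968, i.e. 0.990 to 3 decimal places.

0.990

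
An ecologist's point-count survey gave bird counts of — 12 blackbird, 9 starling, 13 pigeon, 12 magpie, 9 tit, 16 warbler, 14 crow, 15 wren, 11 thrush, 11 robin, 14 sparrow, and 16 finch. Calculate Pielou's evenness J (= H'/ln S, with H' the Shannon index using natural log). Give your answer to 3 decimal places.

Total N = 12+9+13+12+9+16+14+15+11+11+14+16 = 152, so the proportions are 0.07895, 0.05921, 0.08553, 0.07895, 0.05921, 0.10526, 0.09211, 0.09868, 0.07237, 0.07237, 0.09211, 0.10526 (working shown to 5 dp, full precision carried).
H' = −Σ pᵢ ln pᵢ = −((-0.20045) + (-0.16737) + (-0.21030) + (-0.20045) + (-0.16737) + (-0.23698) + (-0.21965) + (-0.22854) + (-0.19004) + (-0.19004) + (-0.21965) + (-0.23698)) = 2.46781.
With S = 12 species, ln S = 2.48491, so J = 2.46781/2.48491 = 0.99312, i.e. 0.993 to 3 decimal places.

0.993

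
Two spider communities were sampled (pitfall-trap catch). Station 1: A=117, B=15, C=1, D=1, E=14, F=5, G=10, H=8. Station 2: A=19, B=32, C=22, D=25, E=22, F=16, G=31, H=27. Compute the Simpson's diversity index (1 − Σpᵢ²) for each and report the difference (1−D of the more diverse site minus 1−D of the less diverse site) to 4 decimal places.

0.3582

Station 1: N=171, proportions 0.6842105, 0.0877193, 0.005848, 0.005848, 0.0818713, 0.0292398, 0.0584795, 0.0467836, giving 1−D = 0.5109264 (working shown to 7 dp, full precision carried).
Station 2: N=194, proportions 0.0979381, 0.1649485, 0.1134021, 0.128866, 0.1134021, 0.0824742, 0.1597938, 0.1391753, giving 1−D = 0.8691678.
Difference = |0.5109264 − 0.8691678| = 0.3582414, i.e. 0.3582 to 4 decimal places.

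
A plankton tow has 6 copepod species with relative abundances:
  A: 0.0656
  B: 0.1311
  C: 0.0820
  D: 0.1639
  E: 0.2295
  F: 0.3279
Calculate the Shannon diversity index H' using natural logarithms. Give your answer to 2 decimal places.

1.65

Each pᵢ ln pᵢ term (working shown to 4 dp, full precision carried): 0.0656×(-2.7242)=-0.1787, 0.1311×(-2.0318)=-0.2664, 0.082×(-2.5010)=-0.2051, 0.1639×(-1.8085)=-0.2964, 0.2295×(-1.4719)=-0.3378, 0.3279×(-1.1150)=-0.3656.
Sum = -1.6500, so H' = 1.65.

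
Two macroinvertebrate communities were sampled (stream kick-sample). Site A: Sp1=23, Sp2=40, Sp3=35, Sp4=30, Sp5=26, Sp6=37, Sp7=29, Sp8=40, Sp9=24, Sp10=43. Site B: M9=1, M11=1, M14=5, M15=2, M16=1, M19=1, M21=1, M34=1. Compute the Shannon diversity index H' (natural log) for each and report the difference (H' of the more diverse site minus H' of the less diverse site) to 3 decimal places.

Site A: N=327, proportions 0.070336, 0.122324, 0.107034, 0.091743, 0.079511, 0.11315, 0.088685, 0.122324, 0.073394, 0.131498, giving H' = 2.280264 (working shown to 6 dp, full precision carried).
Site B: N=13, proportions 0.076923, 0.076923, 0.384615, 0.153846, 0.076923, 0.076923, 0.076923, 0.076923, giving H' = 1.839297.
Difference = |2.280264 − 1.839297| = 0.440967, i.e. 0.441 to 3 decimal places.

0.441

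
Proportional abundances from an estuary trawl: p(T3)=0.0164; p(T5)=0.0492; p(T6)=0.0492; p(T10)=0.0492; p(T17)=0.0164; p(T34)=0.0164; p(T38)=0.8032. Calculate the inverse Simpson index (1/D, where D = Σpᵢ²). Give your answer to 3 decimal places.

D = 0.0164² + 0.0492² + 0.0492² + 0.0492² + 0.0164² + 0.0164² + 0.8032² = 0.000269 + 0.002421 + 0.002421 + 0.002421 + 0.000269 + 0.000269 + 0.645130 = 0.653199 (working shown to 6 dp, full precision carried).
So 1/D = 1.53093, i.e. 1.531 to 3 decimal places.

1.531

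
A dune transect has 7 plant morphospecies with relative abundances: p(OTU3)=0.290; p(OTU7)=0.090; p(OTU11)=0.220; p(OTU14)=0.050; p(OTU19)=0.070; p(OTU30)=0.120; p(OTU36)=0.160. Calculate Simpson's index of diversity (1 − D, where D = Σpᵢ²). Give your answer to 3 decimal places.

D = 0.29² + 0.09² + 0.22² + 0.05² + 0.07² + 0.12² + 0.16² = 0.08410 + 0.00810 + 0.04840 + 0.00250 + 0.00490 + 0.01440 + 0.02560 = 0.18800 (working shown to 5 dp, full precision carried).
So 1 − D = 0.81200, i.e. 0.812 to 3 decimal places.

0.812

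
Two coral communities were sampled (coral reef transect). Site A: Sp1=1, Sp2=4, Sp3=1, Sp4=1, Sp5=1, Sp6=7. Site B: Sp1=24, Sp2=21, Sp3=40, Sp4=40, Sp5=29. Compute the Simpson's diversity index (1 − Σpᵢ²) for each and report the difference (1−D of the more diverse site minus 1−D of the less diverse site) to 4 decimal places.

0.0934

Site A: N=15, proportions 0.066667, 0.266667, 0.066667, 0.066667, 0.066667, 0.466667, giving 1−D = 0.693333 (working shown to 6 dp, full precision carried).
Site B: N=154, proportions 0.155844, 0.136364, 0.25974, 0.25974, 0.188312, giving 1−D = 0.786726.
Difference = |0.693333 − 0.786726| = 0.093393, i.e. 0.0934 to 4 decimal places.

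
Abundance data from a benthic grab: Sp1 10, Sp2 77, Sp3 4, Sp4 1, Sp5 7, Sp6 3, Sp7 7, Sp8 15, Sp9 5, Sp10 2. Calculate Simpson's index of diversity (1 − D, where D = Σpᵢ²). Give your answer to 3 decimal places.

Total N = 10+77+4+1+7+3+7+15+5+2 = 131, so the proportions are 0.07634, 0.58779, 0.03053, 0.00763, 0.05344, 0.0229, 0.05344, 0.1145, 0.03817, 0.01527 (working shown to 5 dp, full precision carried).
D = 0.07634² + 0.58779² + 0.03053² + 0.00763² + 0.05344² + 0.0229² + 0.05344² + 0.1145² + 0.03817² + 0.01527² = 0.00583 + 0.34549 + 0.00093 + 0.00006 + 0.00286 + 0.00052 + 0.00286 + 0.01311 + 0.00146 + 0.00023 = 0.37335.
So 1 − D = 0.62665, i.e. 0.627 to 3 decimal places.

0.627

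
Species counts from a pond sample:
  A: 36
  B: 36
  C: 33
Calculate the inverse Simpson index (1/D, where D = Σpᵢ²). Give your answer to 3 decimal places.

Total N = 36+36+33 = 105, so the proportions are 0.342857, 0.342857, 0.314286 (working shown to 6 dp, full precision carried).
D = 0.342857² + 0.342857² + 0.314286² = 0.117551 + 0.117551 + 0.098776 = 0.333878.
So 1/D = 2.99511, i.e. 2.995 to 3 decimal places.

2.995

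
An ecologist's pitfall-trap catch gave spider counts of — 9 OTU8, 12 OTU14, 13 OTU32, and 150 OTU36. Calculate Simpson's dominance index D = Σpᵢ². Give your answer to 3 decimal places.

0.676

Total N = 9+12+13+150 = 184, so the proportions are 0.04891, 0.06522, 0.07065, 0.81522 (working shown to 5 dp, full precision carried).
D = 0.04891² + 0.06522² + 0.07065² + 0.81522² = 0.00239 + 0.00425 + 0.00499 + 0.66458 = 0.67622.
To 3 decimal places, D = 0.676.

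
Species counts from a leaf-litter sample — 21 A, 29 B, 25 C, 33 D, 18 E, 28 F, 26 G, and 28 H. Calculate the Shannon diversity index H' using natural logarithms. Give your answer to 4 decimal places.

2.0645

Total N = 21+29+25+33+18+28+26+28 = 208, so the proportions are 0.100962, 0.139423, 0.120192, 0.158654, 0.086538, 0.134615, 0.125, 0.134615 (working shown to 6 dp, full precision carried).
Each pᵢ ln pᵢ term: 0.100962×(-2.293016)=-0.231506, 0.139423×(-1.970242)=-0.274697, 0.120192×(-2.118662)=-0.254647, 0.158654×(-1.841031)=-0.292087, 0.086538×(-2.447166)=-0.211774, 0.134615×(-2.005334)=-0.269949, 0.125×(-2.079442)=-0.259930, 0.134615×(-2.005334)=-0.269949.
Sum = -2.064539, so H' = 2.0645.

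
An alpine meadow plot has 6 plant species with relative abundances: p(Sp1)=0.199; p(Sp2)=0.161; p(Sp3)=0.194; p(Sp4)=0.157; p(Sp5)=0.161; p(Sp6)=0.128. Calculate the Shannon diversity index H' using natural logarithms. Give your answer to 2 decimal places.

1.78

Each pᵢ ln pᵢ term (working shown to 4 dp, full precision carried): 0.199×(-1.6145)=-0.3213, 0.161×(-1.8264)=-0.2940, 0.194×(-1.6399)=-0.3181, 0.157×(-1.8515)=-0.2907, 0.161×(-1.8264)=-0.2940, 0.128×(-2.0557)=-0.2631.
Sum = -1.7813, so H' = 1.78.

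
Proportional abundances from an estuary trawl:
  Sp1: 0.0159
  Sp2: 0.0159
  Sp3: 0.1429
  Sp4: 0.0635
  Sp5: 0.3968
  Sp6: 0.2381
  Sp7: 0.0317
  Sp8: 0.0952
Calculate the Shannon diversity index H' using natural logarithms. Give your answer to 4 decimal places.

1.6265

Each pᵢ ln pᵢ term (working shown to 6 dp, full precision carried): 0.0159×(-4.141436)=-0.065849, 0.0159×(-4.141436)=-0.065849, 0.1429×(-1.945610)=-0.278028, 0.0635×(-2.756715)=-0.175051, 0.3968×(-0.924323)=-0.366771, 0.2381×(-1.435065)=-0.341689, 0.0317×(-3.451439)=-0.109411, 0.0952×(-2.351775)=-0.223889.
Sum = -1.626537, so H' = 1.6265.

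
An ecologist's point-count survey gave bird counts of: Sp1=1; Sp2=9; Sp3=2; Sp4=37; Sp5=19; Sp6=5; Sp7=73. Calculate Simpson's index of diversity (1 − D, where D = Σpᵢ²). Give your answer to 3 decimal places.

0.664

Total N = 1+9+2+37+19+5+73 = 146, so the proportions are 0.00685, 0.06164, 0.0137, 0.25342, 0.13014, 0.03425, 0.5 (working shown to 5 dp, full precision carried).
D = 0.00685² + 0.06164² + 0.0137² + 0.25342² + 0.13014² + 0.03425² + 0.5² = 0.00005 + 0.00380 + 0.00019 + 0.06422 + 0.01694 + 0.00117 + 0.25000 = 0.33637.
So 1 − D = 0.66363, i.e. 0.664 to 3 decimal places.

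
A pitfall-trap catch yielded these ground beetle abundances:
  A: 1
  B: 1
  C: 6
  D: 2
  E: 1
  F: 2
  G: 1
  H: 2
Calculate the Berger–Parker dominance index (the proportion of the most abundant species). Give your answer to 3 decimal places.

Total N = 1+1+6+2+1+2+1+2 = 16, so the proportions are 0.0625, 0.0625, 0.375, 0.125, 0.0625, 0.125, 0.0625, 0.125 (working shown to 5 dp, full precision carried).
The largest proportion is 0.375, i.e. d = 0.375 to 3 decimal places.

0.375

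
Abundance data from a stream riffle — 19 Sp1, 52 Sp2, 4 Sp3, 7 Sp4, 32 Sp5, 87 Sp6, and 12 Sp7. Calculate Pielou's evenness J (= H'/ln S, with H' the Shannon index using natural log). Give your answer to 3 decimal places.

Total N = 19+52+4+7+32+87+12 = 213, so the proportions are 0.0892, 0.24413, 0.01878, 0.03286, 0.15023, 0.40845, 0.05634 (working shown to 5 dp, full precision carried).
H' = −Σ pᵢ ln pᵢ = −((-0.21559) + (-0.34424) + (-0.07465) + (-0.11224) + (-0.28478) + (-0.36572) + (-0.16205)) = 1.55926.
With S = 7 species, ln S = 1.94591, so J = 1.55926/1.94591 = 0.80130, i.e. 0.801 to 3 decimal places.

0.801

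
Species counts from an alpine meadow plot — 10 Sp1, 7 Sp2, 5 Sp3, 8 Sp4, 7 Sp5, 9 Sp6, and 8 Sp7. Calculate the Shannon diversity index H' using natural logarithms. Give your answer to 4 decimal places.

1.9267

Total N = 10+7+5+8+7+9+8 = 54, so the proportions are 0.185185, 0.12963, 0.092593, 0.148148, 0.12963, 0.166667, 0.148148 (working shown to 6 dp, full precision carried).
Each pᵢ ln pᵢ term: 0.185185×(-1.686399)=-0.312296, 0.12963×(-2.043074)=-0.264843, 0.092593×(-2.379546)=-0.220328, 0.148148×(-1.909543)=-0.282895, 0.12963×(-2.043074)=-0.264843, 0.166667×(-1.791759)=-0.298627, 0.148148×(-1.909543)=-0.282895.
Sum = -1.926727, so H' = 1.9267.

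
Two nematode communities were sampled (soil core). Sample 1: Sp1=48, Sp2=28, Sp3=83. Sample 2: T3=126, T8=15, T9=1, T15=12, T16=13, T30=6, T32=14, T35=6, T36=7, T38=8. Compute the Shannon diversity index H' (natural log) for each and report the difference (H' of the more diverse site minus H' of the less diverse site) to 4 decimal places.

0.4757

Sample 1: N=159, proportions 0.301887, 0.176101, 0.522013, giving H' = 1.006746 (working shown to 6 dp, full precision carried).
Sample 2: N=208, proportions 0.605769, 0.072115, 0.004808, 0.057692, 0.0625, 0.028846, 0.067308, 0.028846, 0.033654, 0.038462, giving H' = 1.482440.
Difference = |1.006746 − 1.482440| = 0.475694, i.e. 0.4757 to 4 decimal places.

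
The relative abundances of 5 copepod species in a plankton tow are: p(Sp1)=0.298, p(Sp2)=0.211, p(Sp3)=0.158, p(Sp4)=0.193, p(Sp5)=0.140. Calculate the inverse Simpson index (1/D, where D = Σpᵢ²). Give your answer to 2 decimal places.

4.65

D = 0.298² + 0.211² + 0.158² + 0.193² + 0.14² = 0.088804 + 0.044521 + 0.024964 + 0.037249 + 0.019600 = 0.215138 (working shown to 6 dp, full precision carried).
So 1/D = 4.6482, i.e. 4.65 to 2 decimal places.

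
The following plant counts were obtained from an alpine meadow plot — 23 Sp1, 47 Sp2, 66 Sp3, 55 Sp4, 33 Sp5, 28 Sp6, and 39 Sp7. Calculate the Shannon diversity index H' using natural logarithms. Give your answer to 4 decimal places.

Total N = 23+47+66+55+33+28+39 = 291, so the proportions are 0.079038, 0.161512, 0.226804, 0.189003, 0.113402, 0.09622, 0.134021 (working shown to 6 dp, full precision carried).
Each pᵢ ln pᵢ term: 0.079038×(-2.537829)=-0.200584, 0.161512×(-1.823176)=-0.294465, 0.226804×(-1.483669)=-0.336502, 0.189003×(-1.665990)=-0.314878, 0.113402×(-2.176816)=-0.246855, 0.09622×(-2.341119)=-0.225262, 0.134021×(-2.009762)=-0.269349.
Sum = -1.887896, so H' = 1.8879.

1.8879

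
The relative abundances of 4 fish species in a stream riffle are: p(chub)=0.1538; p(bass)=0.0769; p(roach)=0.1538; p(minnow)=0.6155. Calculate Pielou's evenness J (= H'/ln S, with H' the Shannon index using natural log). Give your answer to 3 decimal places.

H' = −Σ pᵢ ln pᵢ = −((-0.28793) + (-0.19727) + (-0.28793) + (-0.29871)) = 1.07184 (working shown to 5 dp, full precision carried).
With S = 4 species, ln S = 1.38629, so J = 1.07184/1.38629 = 0.77317, i.e. 0.773 to 3 decimal places.

0.773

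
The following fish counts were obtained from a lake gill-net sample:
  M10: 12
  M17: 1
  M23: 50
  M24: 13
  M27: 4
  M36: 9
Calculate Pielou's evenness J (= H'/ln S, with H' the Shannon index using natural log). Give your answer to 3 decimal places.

Total N = 12+1+50+13+4+9 = 89, so the proportions are 0.13483, 0.01124, 0.5618, 0.14607, 0.04494, 0.10112 (working shown to 5 dp, full precision carried).
H' = −Σ pᵢ ln pᵢ = −((-0.27017) + (-0.05043) + (-0.32394) + (-0.28099) + (-0.13943) + (-0.23172)) = 1.29667.
With S = 6 species, ln S = 1.79176, so J = 1.29667/1.79176 = 0.72369, i.e. 0.724 to 3 decimal places.

0.724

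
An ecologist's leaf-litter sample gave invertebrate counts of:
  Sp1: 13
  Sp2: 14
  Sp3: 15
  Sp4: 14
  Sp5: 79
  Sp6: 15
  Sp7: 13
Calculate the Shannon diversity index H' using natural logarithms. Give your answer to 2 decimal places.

1.62

Total N = 13+14+15+14+79+15+13 = 163, so the proportions are 0.0798, 0.0859, 0.092, 0.0859, 0.4847, 0.092, 0.0798 (working shown to 4 dp, full precision carried).
Each pᵢ ln pᵢ term: 0.0798×(-2.5288)=-0.2017, 0.0859×(-2.4547)=-0.2108, 0.092×(-2.3857)=-0.2195, 0.0859×(-2.4547)=-0.2108, 0.4847×(-0.7243)=-0.3510, 0.092×(-2.3857)=-0.2195, 0.0798×(-2.5288)=-0.2017.
Sum = -1.6152, so H' = 1.62.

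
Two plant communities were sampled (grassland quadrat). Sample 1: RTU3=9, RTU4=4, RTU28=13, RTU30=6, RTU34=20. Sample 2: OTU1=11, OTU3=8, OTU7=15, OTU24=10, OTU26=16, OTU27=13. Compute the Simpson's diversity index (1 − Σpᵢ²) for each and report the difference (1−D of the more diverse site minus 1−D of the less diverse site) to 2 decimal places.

0.08

Sample 1: N=52, proportions 0.17308, 0.07692, 0.25, 0.11538, 0.38462, giving 1−D = 0.74038 (working shown to 5 dp, full precision carried).
Sample 2: N=73, proportions 0.15068, 0.10959, 0.20548, 0.13699, 0.21918, 0.17808, giving 1−D = 0.82454.
Difference = |0.74038 − 0.82454| = 0.08416, i.e. 0.08 to 2 decimal places.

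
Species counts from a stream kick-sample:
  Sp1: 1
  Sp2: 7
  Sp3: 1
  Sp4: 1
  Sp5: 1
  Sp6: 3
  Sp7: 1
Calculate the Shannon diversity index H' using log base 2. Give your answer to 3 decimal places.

Total N = 1+7+1+1+1+3+1 = 15, so the proportions are 0.06667, 0.46667, 0.06667, 0.06667, 0.06667, 0.2, 0.06667 (working shown to 5 dp, full precision carried).
Each pᵢ log₂ pᵢ term: 0.06667×(-3.90689)=-0.26046, 0.46667×(-1.09954)=-0.51312, 0.06667×(-3.90689)=-0.26046, 0.06667×(-3.90689)=-0.26046, 0.06667×(-3.90689)=-0.26046, 0.2×(-2.32193)=-0.46439, 0.06667×(-3.90689)=-0.26046.
Sum = -2.27980, so H' = 2.280.

2.280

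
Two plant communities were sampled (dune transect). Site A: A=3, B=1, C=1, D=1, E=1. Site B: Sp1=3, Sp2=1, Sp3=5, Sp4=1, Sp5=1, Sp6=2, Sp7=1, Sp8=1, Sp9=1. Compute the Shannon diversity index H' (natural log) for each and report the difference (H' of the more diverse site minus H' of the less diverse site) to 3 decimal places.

0.502

Site A: N=7, proportions 0.42857, 0.14286, 0.14286, 0.14286, 0.14286, giving H' = 1.47508 (working shown to 5 dp, full precision carried).
Site B: N=16, proportions 0.1875, 0.0625, 0.3125, 0.0625, 0.0625, 0.125, 0.0625, 0.0625, 0.0625, giving H' = 1.97701.
Difference = |1.47508 − 1.97701| = 0.50193, i.e. 0.502 to 3 decimal places.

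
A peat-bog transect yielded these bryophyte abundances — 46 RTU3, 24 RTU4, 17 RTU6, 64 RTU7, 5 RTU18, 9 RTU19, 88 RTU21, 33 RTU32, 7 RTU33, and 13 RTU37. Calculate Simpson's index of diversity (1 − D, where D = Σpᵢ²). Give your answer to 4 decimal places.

Total N = 46+24+17+64+5+9+88+33+7+13 = 306, so the proportions are 0.150327, 0.078431, 0.055556, 0.20915, 0.01634, 0.029412, 0.287582, 0.107843, 0.022876, 0.042484 (working shown to 6 dp, full precision carried).
D = 0.150327² + 0.078431² + 0.055556² + 0.20915² + 0.01634² + 0.029412² + 0.287582² + 0.107843² + 0.022876² + 0.042484² = 0.022598 + 0.006151 + 0.003086 + 0.043744 + 0.000267 + 0.000865 + 0.082703 + 0.011630 + 0.000523 + 0.001805 = 0.173373.
So 1 − D = 0.826627, i.e. 0.8266 to 4 decimal places.

0.8266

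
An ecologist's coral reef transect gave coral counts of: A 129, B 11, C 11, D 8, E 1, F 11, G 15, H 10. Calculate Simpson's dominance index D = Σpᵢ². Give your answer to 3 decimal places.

0.453

Total N = 129+11+11+8+1+11+15+10 = 196, so the proportions are 0.65816, 0.05612, 0.05612, 0.04082, 0.0051, 0.05612, 0.07653, 0.05102 (working shown to 5 dp, full precision carried).
D = 0.65816² + 0.05612² + 0.05612² + 0.04082² + 0.0051² + 0.05612² + 0.07653² + 0.05102² = 0.43318 + 0.00315 + 0.00315 + 0.00167 + 0.00003 + 0.00315 + 0.00586 + 0.00260 = 0.45278.
To 3 decimal places, D = 0.453.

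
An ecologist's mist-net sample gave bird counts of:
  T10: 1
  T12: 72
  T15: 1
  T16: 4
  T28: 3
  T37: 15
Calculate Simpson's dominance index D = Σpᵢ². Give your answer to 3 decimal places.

Total N = 1+72+1+4+3+15 = 96, so the proportions are 0.01042, 0.75, 0.01042, 0.04167, 0.03125, 0.15625 (working shown to 5 dp, full precision carried).
D = 0.01042² + 0.75² + 0.01042² + 0.04167² + 0.03125² + 0.15625² = 0.00011 + 0.56250 + 0.00011 + 0.00174 + 0.00098 + 0.02441 = 0.58984.
To 3 decimal places, D = 0.590.

0.590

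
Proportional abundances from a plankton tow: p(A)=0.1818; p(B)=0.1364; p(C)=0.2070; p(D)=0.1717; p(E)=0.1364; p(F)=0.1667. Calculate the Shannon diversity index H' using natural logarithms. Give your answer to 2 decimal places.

1.78

Each pᵢ ln pᵢ term (working shown to 4 dp, full precision carried): 0.1818×(-1.7048)=-0.3099, 0.1364×(-1.9922)=-0.2717, 0.207×(-1.5750)=-0.3260, 0.1717×(-1.7620)=-0.3025, 0.1364×(-1.9922)=-0.2717, 0.1667×(-1.7916)=-0.2987.
Sum = -1.7806, so H' = 1.78.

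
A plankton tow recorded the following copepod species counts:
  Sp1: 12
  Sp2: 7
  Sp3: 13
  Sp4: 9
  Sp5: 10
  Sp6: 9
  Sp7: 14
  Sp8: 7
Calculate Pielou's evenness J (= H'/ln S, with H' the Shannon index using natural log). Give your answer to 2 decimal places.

0.99

Total N = 12+7+13+9+10+9+14+7 = 81, so the proportions are 0.1481, 0.0864, 0.1605, 0.1111, 0.1235, 0.1111, 0.1728, 0.0864 (working shown to 4 dp, full precision carried).
H' = −Σ pᵢ ln pᵢ = −((-0.2829) + (-0.2116) + (-0.2936) + (-0.2441) + (-0.2583) + (-0.2441) + (-0.3034) + (-0.2116)) = 2.0497.
With S = 8 species, ln S = 2.0794, so J = 2.0497/2.0794 = 0.9857, i.e. 0.99 to 2 decimal places.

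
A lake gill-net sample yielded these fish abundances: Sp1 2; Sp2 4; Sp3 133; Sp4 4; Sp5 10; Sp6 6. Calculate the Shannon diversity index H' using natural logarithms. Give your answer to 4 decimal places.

0.6873

Total N = 2+4+133+4+10+6 = 159, so the proportions are 0.012579, 0.025157, 0.836478, 0.025157, 0.062893, 0.037736 (working shown to 6 dp, full precision carried).
Each pᵢ ln pᵢ term: 0.012579×(-4.375757)=-0.055041, 0.025157×(-3.682610)=-0.092644, 0.836478×(-0.178555)=-0.149357, 0.025157×(-3.682610)=-0.092644, 0.062893×(-2.766319)=-0.173982, 0.037736×(-3.277145)=-0.123666.
Sum = -0.687335, so H' = 0.6873.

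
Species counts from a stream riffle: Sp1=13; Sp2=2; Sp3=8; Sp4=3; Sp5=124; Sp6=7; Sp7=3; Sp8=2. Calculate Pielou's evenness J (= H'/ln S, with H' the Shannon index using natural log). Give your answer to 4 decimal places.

0.4557

Total N = 13+2+8+3+124+7+3+2 = 162, so the proportions are 0.080247, 0.012346, 0.049383, 0.018519, 0.765432, 0.04321, 0.018519, 0.012346 (working shown to 6 dp, full precision carried).
H' = −Σ pᵢ ln pᵢ = −((-0.202435) + (-0.054252) + (-0.148551) + (-0.073870) + (-0.204611) + (-0.135752) + (-0.073870) + (-0.054252)) = 0.947594.
With S = 8 species, ln S = 2.079442, so J = 0.947594/2.079442 = 0.455696, i.e. 0.4557 to 4 decimal places.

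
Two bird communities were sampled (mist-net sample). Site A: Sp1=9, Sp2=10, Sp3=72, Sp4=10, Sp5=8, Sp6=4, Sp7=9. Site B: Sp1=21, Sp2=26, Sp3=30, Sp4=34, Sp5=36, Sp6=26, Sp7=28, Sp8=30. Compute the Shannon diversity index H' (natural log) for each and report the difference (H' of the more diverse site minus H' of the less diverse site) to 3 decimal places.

0.671

Site A: N=122, proportions 0.07377, 0.081967, 0.590164, 0.081967, 0.065574, 0.032787, 0.07377, giving H' = 1.396624 (working shown to 6 dp, full precision carried).
Site B: N=231, proportions 0.090909, 0.112554, 0.12987, 0.147186, 0.155844, 0.112554, 0.121212, 0.12987, giving H' = 2.067385.
Difference = |1.396624 − 2.067385| = 0.670761, i.e. 0.671 to 3 decimal places.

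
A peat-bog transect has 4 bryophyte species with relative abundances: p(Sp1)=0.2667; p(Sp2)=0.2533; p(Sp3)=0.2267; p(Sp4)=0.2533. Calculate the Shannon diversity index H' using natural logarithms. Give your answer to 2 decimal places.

Each pᵢ ln pᵢ term (working shown to 4 dp, full precision carried): 0.2667×(-1.3216)=-0.3525, 0.2533×(-1.3732)=-0.3478, 0.2267×(-1.4841)=-0.3365, 0.2533×(-1.3732)=-0.3478.
Sum = -1.3846, so H' = 1.38.

1.38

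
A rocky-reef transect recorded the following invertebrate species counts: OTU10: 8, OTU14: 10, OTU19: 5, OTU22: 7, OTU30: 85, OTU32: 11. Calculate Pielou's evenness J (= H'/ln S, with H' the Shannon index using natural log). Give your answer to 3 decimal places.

0.638

Total N = 8+10+5+7+85+11 = 126, so the proportions are 0.06349, 0.07937, 0.03968, 0.05556, 0.6746, 0.0873 (working shown to 5 dp, full precision carried).
H' = −Σ pᵢ ln pᵢ = −((-0.17504) + (-0.20109) + (-0.12805) + (-0.16058) + (-0.26554) + (-0.21288)) = 1.14317.
With S = 6 species, ln S = 1.79176, so J = 1.14317/1.79176 = 0.63802, i.e. 0.638 to 3 decimal places.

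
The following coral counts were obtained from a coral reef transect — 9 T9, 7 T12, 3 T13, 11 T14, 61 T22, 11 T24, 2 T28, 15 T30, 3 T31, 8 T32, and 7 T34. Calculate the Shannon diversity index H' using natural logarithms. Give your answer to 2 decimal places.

Total N = 9+7+3+11+61+11+2+15+3+8+7 = 137, so the proportions are 0.0657, 0.0511, 0.0219, 0.0803, 0.4453, 0.0803, 0.0146, 0.1095, 0.0219, 0.0584, 0.0511 (working shown to 4 dp, full precision carried).
Each pᵢ ln pᵢ term: 0.0657×(-2.7228)=-0.1789, 0.0511×(-2.9741)=-0.1520, 0.0219×(-3.8214)=-0.0837, 0.0803×(-2.5221)=-0.2025, 0.4453×(-0.8091)=-0.3603, 0.0803×(-2.5221)=-0.2025, 0.0146×(-4.2268)=-0.0617, 0.1095×(-2.2119)=-0.2422, 0.0219×(-3.8214)=-0.0837, 0.0584×(-2.8405)=-0.1659, 0.0511×(-2.9741)=-0.1520.
Sum = -1.8852, so H' = 1.89.

1.89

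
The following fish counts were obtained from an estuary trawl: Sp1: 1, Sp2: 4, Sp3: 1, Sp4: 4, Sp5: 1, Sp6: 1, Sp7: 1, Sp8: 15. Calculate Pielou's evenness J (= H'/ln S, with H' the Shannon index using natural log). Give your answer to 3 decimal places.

Total N = 1+4+1+4+1+1+1+15 = 28, so the proportions are 0.03571, 0.14286, 0.03571, 0.14286, 0.03571, 0.03571, 0.03571, 0.53571 (working shown to 5 dp, full precision carried).
H' = −Σ pᵢ ln pᵢ = −((-0.11901) + (-0.27799) + (-0.11901) + (-0.27799) + (-0.11901) + (-0.11901) + (-0.11901) + (-0.33437)) = 1.48538.
With S = 8 species, ln S = 2.07944, so J = 1.48538/2.07944 = 0.71432, i.e. 0.714 to 3 decimal places.

0.714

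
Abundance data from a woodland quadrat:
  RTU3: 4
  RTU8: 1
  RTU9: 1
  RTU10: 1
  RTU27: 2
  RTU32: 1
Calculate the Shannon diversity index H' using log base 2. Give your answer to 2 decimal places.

2.32

Total N = 4+1+1+1+2+1 = 10, so the proportions are 0.4, 0.1, 0.1, 0.1, 0.2, 0.1 (working shown to 4 dp, full precision carried).
Each pᵢ log₂ pᵢ term: 0.4×(-1.3219)=-0.5288, 0.1×(-3.3219)=-0.3322, 0.1×(-3.3219)=-0.3322, 0.1×(-3.3219)=-0.3322, 0.2×(-2.3219)=-0.4644, 0.1×(-3.3219)=-0.3322.
Sum = -2.3219, so H' = 2.32.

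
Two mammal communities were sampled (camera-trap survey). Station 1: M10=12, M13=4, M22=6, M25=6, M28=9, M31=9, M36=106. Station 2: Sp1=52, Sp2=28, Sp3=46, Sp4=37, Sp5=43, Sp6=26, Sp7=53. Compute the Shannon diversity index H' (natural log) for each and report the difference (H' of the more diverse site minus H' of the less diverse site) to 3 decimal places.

0.777

Station 1: N=152, proportions 0.07895, 0.02632, 0.03947, 0.03947, 0.05921, 0.05921, 0.69737, giving H' = 1.13743 (working shown to 5 dp, full precision carried).
Station 2: N=285, proportions 0.18246, 0.09825, 0.1614, 0.12982, 0.15088, 0.09123, 0.18596, giving H' = 1.91440.
Difference = |1.13743 − 1.91440| = 0.77697, i.e. 0.777 to 3 decimal places.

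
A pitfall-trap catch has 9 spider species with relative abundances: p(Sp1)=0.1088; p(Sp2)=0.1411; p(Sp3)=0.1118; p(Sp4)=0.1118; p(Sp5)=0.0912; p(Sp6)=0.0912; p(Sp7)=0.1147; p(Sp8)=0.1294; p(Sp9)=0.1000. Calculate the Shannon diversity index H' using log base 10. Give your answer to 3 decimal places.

0.950

Each pᵢ log₁₀ pᵢ term (working shown to 5 dp, full precision carried): 0.1088×(-0.96337)=-0.10481, 0.1411×(-0.85047)=-0.12000, 0.1118×(-0.95156)=-0.10638, 0.1118×(-0.95156)=-0.10638, 0.0912×(-1.04001)=-0.09485, 0.0912×(-1.04001)=-0.09485, 0.1147×(-0.94044)=-0.10787, 0.1294×(-0.88807)=-0.11492, 0.1×(-1.00000)=-0.10000.
Sum = -0.95007, so H' = 0.950.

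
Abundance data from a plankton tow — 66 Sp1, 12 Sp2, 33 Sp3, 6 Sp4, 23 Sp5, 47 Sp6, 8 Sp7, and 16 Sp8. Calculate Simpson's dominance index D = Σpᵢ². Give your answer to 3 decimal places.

0.195

Total N = 66+12+33+6+23+47+8+16 = 211, so the proportions are 0.3128, 0.05687, 0.1564, 0.02844, 0.109, 0.22275, 0.03791, 0.07583 (working shown to 5 dp, full precision carried).
D = 0.3128² + 0.05687² + 0.1564² + 0.02844² + 0.109² + 0.22275² + 0.03791² + 0.07583² = 0.09784 + 0.00323 + 0.02446 + 0.00081 + 0.01188 + 0.04962 + 0.00144 + 0.00575 = 0.19503.
To 3 decimal places, D = 0.195.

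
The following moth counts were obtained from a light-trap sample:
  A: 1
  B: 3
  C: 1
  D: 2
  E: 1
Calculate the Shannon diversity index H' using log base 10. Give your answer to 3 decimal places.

Total N = 1+3+1+2+1 = 8, so the proportions are 0.125, 0.375, 0.125, 0.25, 0.125 (working shown to 5 dp, full precision carried).
Each pᵢ log₁₀ pᵢ term: 0.125×(-0.90309)=-0.11289, 0.375×(-0.42597)=-0.15974, 0.125×(-0.90309)=-0.11289, 0.25×(-0.60206)=-0.15051, 0.125×(-0.90309)=-0.11289.
Sum = -0.64891, so H' = 0.649.

0.649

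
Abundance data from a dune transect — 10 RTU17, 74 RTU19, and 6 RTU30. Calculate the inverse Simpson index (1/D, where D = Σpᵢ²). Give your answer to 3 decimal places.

1.443

Total N = 10+74+6 = 90, so the proportions are 0.111111, 0.822222, 0.066667 (working shown to 6 dp, full precision carried).
D = 0.111111² + 0.822222² + 0.066667² = 0.012346 + 0.676049 + 0.004444 = 0.692840.
So 1/D = 1.44334, i.e. 1.443 to 3 decimal places.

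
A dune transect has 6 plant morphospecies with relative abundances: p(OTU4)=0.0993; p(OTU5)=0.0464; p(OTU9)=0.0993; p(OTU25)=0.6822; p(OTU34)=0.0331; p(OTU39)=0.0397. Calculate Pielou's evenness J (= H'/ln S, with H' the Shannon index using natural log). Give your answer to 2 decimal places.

0.62

H' = −Σ pᵢ ln pᵢ = −((-0.2293) + (-0.1425) + (-0.2293) + (-0.2609) + (-0.1128) + (-0.1281)) = 1.1030 (working shown to 4 dp, full precision carried).
With S = 6 species, ln S = 1.7918, so J = 1.1030/1.7918 = 0.6156, i.e. 0.62 to 2 decimal places.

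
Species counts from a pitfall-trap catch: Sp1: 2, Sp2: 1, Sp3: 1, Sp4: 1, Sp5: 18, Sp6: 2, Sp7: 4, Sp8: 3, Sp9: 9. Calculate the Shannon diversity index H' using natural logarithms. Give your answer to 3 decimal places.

1.679

Total N = 2+1+1+1+18+2+4+3+9 = 41, so the proportions are 0.04878, 0.02439, 0.02439, 0.02439, 0.43902, 0.04878, 0.09756, 0.07317, 0.21951 (working shown to 5 dp, full precision carried).
Each pᵢ ln pᵢ term: 0.04878×(-3.02042)=-0.14734, 0.02439×(-3.71357)=-0.09057, 0.02439×(-3.71357)=-0.09057, 0.02439×(-3.71357)=-0.09057, 0.43902×(-0.82320)=-0.36141, 0.04878×(-3.02042)=-0.14734, 0.09756×(-2.32728)=-0.22705, 0.07317×(-2.61496)=-0.19134, 0.21951×(-1.51635)=-0.33286.
Sum = -1.67905, so H' = 1.679.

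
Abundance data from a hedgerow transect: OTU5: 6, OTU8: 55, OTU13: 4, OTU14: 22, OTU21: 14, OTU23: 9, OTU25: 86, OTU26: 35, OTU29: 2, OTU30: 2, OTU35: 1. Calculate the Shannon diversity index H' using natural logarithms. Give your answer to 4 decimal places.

1.7702

Total N = 6+55+4+22+14+9+86+35+2+2+1 = 236, so the proportions are 0.025424, 0.233051, 0.016949, 0.09322, 0.059322, 0.038136, 0.364407, 0.148305, 0.008475, 0.008475, 0.004237 (working shown to 6 dp, full precision carried).
Each pᵢ ln pᵢ term: 0.025424×(-3.672072)=-0.093358, 0.233051×(-1.456499)=-0.339438, 0.016949×(-4.077537)=-0.069111, 0.09322×(-2.372789)=-0.221192, 0.059322×(-2.824774)=-0.167571, 0.038136×(-3.266607)=-0.124574, 0.364407×(-1.009485)=-0.367863, 0.148305×(-1.908484)=-0.283038, 0.008475×(-4.770685)=-0.040430, 0.008475×(-4.770685)=-0.040430, 0.004237×(-5.463832)=-0.023152.
Sum = -1.770156, so H' = 1.7702.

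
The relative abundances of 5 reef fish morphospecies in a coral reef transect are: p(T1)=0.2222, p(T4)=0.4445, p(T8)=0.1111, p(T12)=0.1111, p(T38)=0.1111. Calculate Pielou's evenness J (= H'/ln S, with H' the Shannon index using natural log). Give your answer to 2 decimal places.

0.89

H' = −Σ pᵢ ln pᵢ = −((-0.3342) + (-0.3604) + (-0.2441) + (-0.2441) + (-0.2441)) = 1.4270 (working shown to 4 dp, full precision carried).
With S = 5 species, ln S = 1.6094, so J = 1.4270/1.6094 = 0.8866, i.e. 0.89 to 2 decimal places.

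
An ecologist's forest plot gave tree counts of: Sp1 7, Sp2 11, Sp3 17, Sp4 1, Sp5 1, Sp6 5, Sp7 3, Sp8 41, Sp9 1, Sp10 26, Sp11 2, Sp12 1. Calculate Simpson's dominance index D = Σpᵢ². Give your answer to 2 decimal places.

0.21

Total N = 7+11+17+1+1+5+3+41+1+26+2+1 = 116, so the proportions are 0.0603, 0.0948, 0.1466, 0.0086, 0.0086, 0.0431, 0.0259, 0.3534, 0.0086, 0.2241, 0.0172, 0.0086 (working shown to 4 dp, full precision carried).
D = 0.0603² + 0.0948² + 0.1466² + 0.0086² + 0.0086² + 0.0431² + 0.0259² + 0.3534² + 0.0086² + 0.2241² + 0.0172² + 0.0086² = 0.0036 + 0.0090 + 0.0215 + 0.0001 + 0.0001 + 0.0019 + 0.0007 + 0.1249 + 0.0001 + 0.0502 + 0.0003 + 0.0001 = 0.2124.
To 2 decimal places, D = 0.21.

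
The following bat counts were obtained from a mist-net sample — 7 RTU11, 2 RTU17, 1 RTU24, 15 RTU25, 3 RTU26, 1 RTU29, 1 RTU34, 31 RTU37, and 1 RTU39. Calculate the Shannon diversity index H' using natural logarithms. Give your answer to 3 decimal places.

Total N = 7+2+1+15+3+1+1+31+1 = 62, so the proportions are 0.1129, 0.03226, 0.01613, 0.24194, 0.04839, 0.01613, 0.01613, 0.5, 0.01613 (working shown to 5 dp, full precision carried).
Each pᵢ ln pᵢ term: 0.1129×(-2.18122)=-0.24627, 0.03226×(-3.43399)=-0.11077, 0.01613×(-4.12713)=-0.06657, 0.24194×(-1.41908)=-0.34333, 0.04839×(-3.02852)=-0.14654, 0.01613×(-4.12713)=-0.06657, 0.01613×(-4.12713)=-0.06657, 0.5×(-0.69315)=-0.34657, 0.01613×(-4.12713)=-0.06657.
Sum = -1.45975, so H' = 1.460.

1.460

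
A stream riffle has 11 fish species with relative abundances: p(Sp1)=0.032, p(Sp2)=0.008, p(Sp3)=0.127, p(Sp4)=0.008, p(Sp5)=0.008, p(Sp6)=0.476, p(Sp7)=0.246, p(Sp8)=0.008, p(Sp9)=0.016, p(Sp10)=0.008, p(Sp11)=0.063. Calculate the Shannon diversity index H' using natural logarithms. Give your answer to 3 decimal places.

1.504

Each pᵢ ln pᵢ term (working shown to 5 dp, full precision carried): 0.032×(-3.44202)=-0.11014, 0.008×(-4.82831)=-0.03863, 0.127×(-2.06357)=-0.26207, 0.008×(-4.82831)=-0.03863, 0.008×(-4.82831)=-0.03863, 0.476×(-0.74234)=-0.35335, 0.246×(-1.40242)=-0.34500, 0.008×(-4.82831)=-0.03863, 0.016×(-4.13517)=-0.06616, 0.008×(-4.82831)=-0.03863, 0.063×(-2.76462)=-0.17417.
Sum = -1.50403, so H' = 1.504.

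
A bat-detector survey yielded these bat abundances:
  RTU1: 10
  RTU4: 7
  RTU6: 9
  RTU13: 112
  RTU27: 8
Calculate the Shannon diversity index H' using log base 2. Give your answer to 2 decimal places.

1.25

Total N = 10+7+9+112+8 = 146, so the proportions are 0.0685, 0.0479, 0.0616, 0.7671, 0.0548 (working shown to 4 dp, full precision carried).
Each pᵢ log₂ pᵢ term: 0.0685×(-3.8679)=-0.2649, 0.0479×(-4.3825)=-0.2101, 0.0616×(-4.0199)=-0.2478, 0.7671×(-0.3825)=-0.2934, 0.0548×(-4.1898)=-0.2296.
Sum = -1.2458, so H' = 1.25.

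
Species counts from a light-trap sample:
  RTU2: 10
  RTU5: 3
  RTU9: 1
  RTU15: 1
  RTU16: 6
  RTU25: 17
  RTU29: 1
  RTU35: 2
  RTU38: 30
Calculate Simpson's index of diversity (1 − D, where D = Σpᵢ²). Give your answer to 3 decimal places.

Total N = 10+3+1+1+6+17+1+2+30 = 71, so the proportions are 0.14085, 0.04225, 0.01408, 0.01408, 0.08451, 0.23944, 0.01408, 0.02817, 0.42254 (working shown to 5 dp, full precision carried).
D = 0.14085² + 0.04225² + 0.01408² + 0.01408² + 0.08451² + 0.23944² + 0.01408² + 0.02817² + 0.42254² = 0.01984 + 0.00179 + 0.00020 + 0.00020 + 0.00714 + 0.05733 + 0.00020 + 0.00079 + 0.17854 = 0.26602.
So 1 − D = 0.73398, i.e. 0.734 to 3 decimal places.

0.734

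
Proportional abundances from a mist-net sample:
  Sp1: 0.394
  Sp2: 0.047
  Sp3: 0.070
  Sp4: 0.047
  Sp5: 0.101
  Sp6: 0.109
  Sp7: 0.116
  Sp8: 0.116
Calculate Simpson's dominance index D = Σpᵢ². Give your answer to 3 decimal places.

D = 0.394² + 0.047² + 0.07² + 0.047² + 0.101² + 0.109² + 0.116² + 0.116² = 0.15524 + 0.00221 + 0.00490 + 0.00221 + 0.01020 + 0.01188 + 0.01346 + 0.01346 = 0.21355 (working shown to 5 dp, full precision carried).
To 3 decimal places, D = 0.214.

0.214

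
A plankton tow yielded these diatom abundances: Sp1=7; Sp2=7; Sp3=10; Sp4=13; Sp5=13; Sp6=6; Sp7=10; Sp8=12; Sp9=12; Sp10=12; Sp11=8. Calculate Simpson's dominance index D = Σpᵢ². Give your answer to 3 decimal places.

0.097

Total N = 7+7+10+13+13+6+10+12+12+12+8 = 110, so the proportions are 0.06364, 0.06364, 0.09091, 0.11818, 0.11818, 0.05455, 0.09091, 0.10909, 0.10909, 0.10909, 0.07273 (working shown to 5 dp, full precision carried).
D = 0.06364² + 0.06364² + 0.09091² + 0.11818² + 0.11818² + 0.05455² + 0.09091² + 0.10909² + 0.10909² + 0.10909² + 0.07273² = 0.00405 + 0.00405 + 0.00826 + 0.01397 + 0.01397 + 0.00298 + 0.00826 + 0.01190 + 0.01190 + 0.01190 + 0.00529 = 0.09653.
To 3 decimal places, D = 0.097.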